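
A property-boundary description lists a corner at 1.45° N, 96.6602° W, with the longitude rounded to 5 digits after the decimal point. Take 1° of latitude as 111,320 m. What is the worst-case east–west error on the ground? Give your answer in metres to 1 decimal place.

Rounding to 5 decimal places leaves the longitude within ±5e-06° of the true value.
At latitude 1.45° a degree of longitude spans 111320 m × cos 1.45° = 111320 × 0.9997 ≈ 111284 m.
Maximum E–W displacement: 5e-06 × 111284 = 0.556422 m.

0.6 metres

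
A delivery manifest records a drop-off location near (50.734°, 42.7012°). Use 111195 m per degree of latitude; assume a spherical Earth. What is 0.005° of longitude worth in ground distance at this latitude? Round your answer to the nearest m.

352 m

0.005° of longitude at 50.734° is 0.005 × 111195 × cos 50.734° ≈ 0.005 × 70377.7 = 351.889 m.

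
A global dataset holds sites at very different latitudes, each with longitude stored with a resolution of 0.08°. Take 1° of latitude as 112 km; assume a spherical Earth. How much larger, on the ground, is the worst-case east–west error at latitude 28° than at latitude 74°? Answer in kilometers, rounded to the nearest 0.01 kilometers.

With a 0.08° grid the true value lies within half a step, ±0.08°/2 = ±0.04°, of the stored one.
At 28°: 0.04° × 112000 × cos 28° = 0.04 × 112000 × 0.8829 ≈ 3955.6 m.
At 74°: 0.04° × 112000 × cos 74° = 0.04 × 112000 × 0.2756 ≈ 1234.9 m.
So the lower-latitude error exceeds the higher by 3955.6 − 1234.9 = 2720.7 m.
That is 2720.75 m = 2.7207 km.

2.72 kilometers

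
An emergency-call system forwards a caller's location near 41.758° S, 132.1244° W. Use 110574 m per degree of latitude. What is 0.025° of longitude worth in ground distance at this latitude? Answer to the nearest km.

2 km

0.025° of longitude at 41.758° is 0.025 × 110574 × cos 41.758° ≈ 0.025 × 82484.3 = 2062.11 m.
That is 2062.11 m = 2.0621 km.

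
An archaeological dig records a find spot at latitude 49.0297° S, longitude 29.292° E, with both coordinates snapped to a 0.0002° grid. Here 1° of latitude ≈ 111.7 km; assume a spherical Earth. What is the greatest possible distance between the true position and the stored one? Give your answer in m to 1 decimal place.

13.4 m

With a 0.0002° grid the true value lies within half a step, ±0.0002°/2 = ±0.0001°, of the stored one.
North–south component: 0.0001° × 111700 = 11.17 m.
East–west component at 49.0297°: 0.0001° × 111700 × cos 49.0297° ≈ 0.0001 × 73238.1 ≈ 7.32381 m.
Worst case both components are at the extreme and orthogonal: √(11.17² + 7.32381²) ≈ 13.3569 m.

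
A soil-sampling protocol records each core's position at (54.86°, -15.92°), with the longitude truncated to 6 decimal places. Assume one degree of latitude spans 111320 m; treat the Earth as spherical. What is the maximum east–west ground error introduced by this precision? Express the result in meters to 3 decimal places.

0.064 meters

Truncating at 6 decimal places can drop up to a full unit in the last place, so the longitude may be off by as much as 1e-06°.
At latitude 54.86° a degree of longitude spans 111320 m × cos 54.86° = 111320 × 0.5756 ≈ 64073.2 m.
East–west error: 1e-06° × 64073.2 m/° ≈ 0.0640732 m.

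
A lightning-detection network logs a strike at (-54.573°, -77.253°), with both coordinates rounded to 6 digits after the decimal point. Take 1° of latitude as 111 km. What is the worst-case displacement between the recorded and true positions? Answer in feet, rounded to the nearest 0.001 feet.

0.210 feet

Rounding to 6 decimal places leaves each coordinate within ±5e-07° of the true value.
N–S: 5e-07° × 111000 m/° = 0.0555 m.
Longitude error → 5e-07 × 111000 × cos 54.573° = 5e-07 × 111000 × 0.5797 ≈ 0.0321714 m.
Worst case both components are at the extreme and orthogonal: √(0.0555² + 0.0321714²) ≈ 0.0641502 m.
Converting: 0.0641502 m × 3.2808 ft/m ≈ 0.21047 ft.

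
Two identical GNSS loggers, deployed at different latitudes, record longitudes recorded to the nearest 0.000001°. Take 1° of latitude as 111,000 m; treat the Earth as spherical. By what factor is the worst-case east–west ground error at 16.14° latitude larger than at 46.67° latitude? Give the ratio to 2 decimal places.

1.40

Rounding to 6 decimal places leaves the longitude within ±5e-07° of the true value.
Error at 16.14° = 5e-07° × 111000 × cos 16.14° ≈ 0.0555 × 0.9606 = 0.053312 m.
Error at 46.67° = 5e-07° × 111000 × cos 46.67° ≈ 0.0555 × 0.6862 = 0.038084 m.
Ratio: 0.053312 / 0.038084 = cos 16.14° / cos 46.67° ≈ 1.3999.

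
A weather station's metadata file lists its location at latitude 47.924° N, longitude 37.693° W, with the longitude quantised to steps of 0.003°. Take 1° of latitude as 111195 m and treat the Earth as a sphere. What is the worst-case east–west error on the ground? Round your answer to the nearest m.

With a 0.003° grid the true value lies within half a step, ±0.003°/2 = ±0.0015°, of the stored one.
Parallels shrink by cos φ, so at 47.924° a degree of longitude is 111195 × 0.6701 ≈ 74513.5 m.
So at most 0.0015° × 74513.5 ≈ 111.77 m east–west.

112 m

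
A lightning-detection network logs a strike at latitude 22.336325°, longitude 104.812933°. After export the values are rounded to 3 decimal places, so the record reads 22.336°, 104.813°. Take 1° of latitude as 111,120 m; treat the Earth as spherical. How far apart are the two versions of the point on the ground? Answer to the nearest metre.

The latitude changed by +0.000325° and the longitude by -0.000067°.
N–S: 0.000325° × 111120 m/° = 36.114 m.
E–W at 22.336°: -0.000067° × 111120 × cos 22.336° = -0.000067 × 111120 × 0.9250 ≈ -6.88645 m.
Hypotenuse of the two orthogonal shifts: √(36.114² + 6.88645²) = 36.7647 m.

37 metres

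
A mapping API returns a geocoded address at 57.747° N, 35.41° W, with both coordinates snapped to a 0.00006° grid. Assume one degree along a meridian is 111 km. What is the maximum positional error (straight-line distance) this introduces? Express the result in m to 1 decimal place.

3.8 m

With a 0.00006° grid the true value lies within half a step, ±0.00006°/2 = ±3e-05°, of the stored one.
North–south component: 3e-05° × 111000 = 3.33 m.
Longitude error → 3e-05 × 111000 × cos 57.747° = 3e-05 × 111000 × 0.5337 ≈ 1.77708 m.
Worst case both components are at the extreme and orthogonal: √(3.33² + 1.77708²) ≈ 3.77451 m.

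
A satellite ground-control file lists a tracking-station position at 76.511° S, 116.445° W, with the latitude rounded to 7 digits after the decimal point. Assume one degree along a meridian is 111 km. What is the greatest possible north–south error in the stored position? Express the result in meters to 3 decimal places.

Rounding to 7 decimal places leaves the latitude within ±5e-08° of the true value.
Along the meridian that is 5e-08° × 111000 m/° = 0.00555 m.

0.006 meters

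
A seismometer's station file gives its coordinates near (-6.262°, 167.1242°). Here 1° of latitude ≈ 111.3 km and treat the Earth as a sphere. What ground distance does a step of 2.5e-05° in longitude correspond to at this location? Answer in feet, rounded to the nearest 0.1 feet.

9.1 feet

2.5e-05° of longitude at 6.262° is 2.5e-05 × 111300 × cos 6.262° ≈ 2.5e-05 × 110636 = 2.7659 m.
Converting: 2.7659 m × 3.2808 ft/m ≈ 9.0745 ft.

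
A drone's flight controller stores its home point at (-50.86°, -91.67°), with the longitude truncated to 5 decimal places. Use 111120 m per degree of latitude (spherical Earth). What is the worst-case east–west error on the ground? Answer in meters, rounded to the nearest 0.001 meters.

0.701 meters

Truncating at 5 decimal places can drop up to a full unit in the last place, so the longitude may be off by as much as 1e-05°.
At latitude 50.86° a degree of longitude spans 111120 m × cos 50.86° = 111120 × 0.6312 ≈ 70140.9 m.
So at most 1e-05° × 70140.9 ≈ 0.701409 m east–west.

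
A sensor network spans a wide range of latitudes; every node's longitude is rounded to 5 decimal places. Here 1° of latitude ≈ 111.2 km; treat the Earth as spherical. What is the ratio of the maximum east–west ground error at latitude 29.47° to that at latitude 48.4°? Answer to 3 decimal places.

1.311

Rounding to 5 decimal places leaves the longitude within ±5e-06° of the true value.
Error at 29.47° = 5e-06° × 111200 × cos 29.47° ≈ 0.556 × 0.8706 = 0.48406 m.
Error at 48.4° = 5e-06° × 111200 × cos 48.4° ≈ 0.556 × 0.6639 = 0.36914 m.
The ratio reduces to cos 29.47° / cos 48.4° = 0.8706/0.6639 ≈ 1.3113.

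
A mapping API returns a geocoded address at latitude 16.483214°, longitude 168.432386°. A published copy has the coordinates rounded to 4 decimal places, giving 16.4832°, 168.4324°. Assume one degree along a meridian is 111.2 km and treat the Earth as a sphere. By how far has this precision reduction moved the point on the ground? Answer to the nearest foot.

7 feet

Δlat = 16.483214 − 16.4832 = +0.000014°; Δlon = 168.432386 − 168.4324 = -0.000014°.
North–south shift: 0.000014 × 111200 = 1.5568 m.
E–W at 16.4832°: -0.000014° × 111200 × cos 16.4832° = -0.000014 × 111200 × 0.9589 ≈ -1.49282 m.
Combined displacement = (1.5568² + 1.49282²)^½ ≈ 2.15688 m.
In feet: 2.15688 m ÷ 0.3048 ≈ 7.0764 ft.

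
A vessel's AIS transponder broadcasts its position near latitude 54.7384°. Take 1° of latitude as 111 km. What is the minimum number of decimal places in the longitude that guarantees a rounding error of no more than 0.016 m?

7 decimal places

At 54.7384° one degree of longitude covers 111000 × cos 54.7384° ≈ 111000 × 0.5773 ≈ 64081.5 m.
With N decimal places the half-ulp bound is 0.5·10⁻ᴺ°, or 0.5·10⁻ᴺ × 64081.5 m on the ground.
Need 0.5 × 64081.5 × 10⁻ᴺ ≤ 0.016 → 10⁻ᴺ ≤ 4.994e-07, so N ≥ 6.30.
At 6 places the error can reach 0.032 m, but 7 places keeps it to 0.0032 m.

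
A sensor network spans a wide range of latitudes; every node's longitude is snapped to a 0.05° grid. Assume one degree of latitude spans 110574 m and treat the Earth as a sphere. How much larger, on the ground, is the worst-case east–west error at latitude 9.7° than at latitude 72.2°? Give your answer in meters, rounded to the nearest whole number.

With a 0.05° grid the true value lies within half a step, ±0.05°/2 = ±0.025°, of the stored one.
At 9.7°: 0.025° × 110574 × cos 9.7° = 0.025 × 110574 × 0.9857 ≈ 2724.8 m.
Error at 72.2° = 0.025° × 110574 × cos 72.2° ≈ 2764.4 × 0.3057 = 845.05 m.
Difference: 2724.8 − 845.05 = 1879.8 m.

1880 meters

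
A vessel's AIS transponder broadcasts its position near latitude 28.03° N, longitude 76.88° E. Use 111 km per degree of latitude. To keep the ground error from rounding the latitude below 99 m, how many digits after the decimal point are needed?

3 decimal places

One degree of latitude covers 111000 m.
With N decimal places the half-ulp bound is 0.5·10⁻ᴺ°, or 0.5·10⁻ᴺ × 111000 m on the ground.
Setting 55500 × 10⁻ᴺ ≤ 99 gives 10ᴺ ≥ 560.6, i.e. N ≥ 2.75.
N = 2 would give 555 m (too coarse); N = 3 gives 55.5 m ≤ 99 m.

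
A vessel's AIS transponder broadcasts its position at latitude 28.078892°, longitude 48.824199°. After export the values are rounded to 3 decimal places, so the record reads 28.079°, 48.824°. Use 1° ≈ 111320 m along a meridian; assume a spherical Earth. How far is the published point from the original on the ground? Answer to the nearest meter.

23 meters

The latitude changed by -0.000108° and the longitude by +0.000199°.
North–south shift: -0.000108 × 111320 = -12.0226 m.
East–west at this latitude: 0.000199° × 111320 × cos 28.079° ≈ 0.000199 × 98217.6 = 19.5453 m.
Distance: √(12.0226² + 19.5453²) ≈ 22.9469 m.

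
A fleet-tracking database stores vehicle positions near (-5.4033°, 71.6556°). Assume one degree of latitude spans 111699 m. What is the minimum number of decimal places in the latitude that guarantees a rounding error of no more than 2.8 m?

One degree of latitude covers 111699 m.
With N decimal places the half-ulp bound is 0.5·10⁻ᴺ°, or 0.5·10⁻ᴺ × 111699 m on the ground.
Setting 55849.5 × 10⁻ᴺ ≤ 2.8 gives 10ᴺ ≥ 1.995e+04, i.e. N ≥ 4.30.
So 5 decimal places suffice (0.558 m); 4 would allow up to 5.58 m.

5 decimal places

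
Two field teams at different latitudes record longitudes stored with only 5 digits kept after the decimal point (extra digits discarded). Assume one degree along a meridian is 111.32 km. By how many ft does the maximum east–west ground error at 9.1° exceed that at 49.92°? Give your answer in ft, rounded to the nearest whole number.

1 ft

Truncating at 5 decimal places can drop up to a full unit in the last place, so the longitude may be off by as much as 1e-05°.
Error at 9.1° = 1e-05° × 111320 × cos 9.1° ≈ 1.1132 × 0.9874 = 1.0992 m.
At 49.92°: 1e-05° × 111320 × cos 49.92° = 1e-05 × 111320 × 0.6439 ≈ 0.71674 m.
So the lower-latitude error exceeds the higher by 1.0992 − 0.71674 = 0.38245 m.
In feet: 0.382448 m ÷ 0.3048 ≈ 1.2548 ft.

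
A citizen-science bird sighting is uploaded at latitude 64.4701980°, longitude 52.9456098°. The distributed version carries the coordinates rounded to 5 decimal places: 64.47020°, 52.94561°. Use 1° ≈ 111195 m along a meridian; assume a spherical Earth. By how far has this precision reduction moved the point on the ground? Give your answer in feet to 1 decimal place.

The latitude changed by -0.0000020° and the longitude by -0.0000002°.
N–S: -0.0000020° × 111195 m/° = -0.22239 m.
E–W at 64.4702°: -0.0000002° × 111195 × cos 64.4702° = -0.0000002 × 111195 × 0.4310 ≈ -0.00958458 m.
Distance: √(0.22239² + 0.00958458²) ≈ 0.222596 m.
Converting: 0.222596 m × 3.2808 ft/m ≈ 0.7303 ft.

0.7 feet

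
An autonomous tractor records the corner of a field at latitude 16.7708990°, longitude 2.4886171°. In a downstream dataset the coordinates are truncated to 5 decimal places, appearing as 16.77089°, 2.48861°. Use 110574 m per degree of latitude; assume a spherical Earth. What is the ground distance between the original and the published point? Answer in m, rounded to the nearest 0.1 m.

1.2 m

The latitude changed by +0.0000090° and the longitude by +0.0000071°.
North–south shift: 0.0000090 × 110574 = 0.995166 m.
East–west at this latitude: 0.0000071° × 110574 × cos 16.7709° ≈ 0.0000071 × 105871 = 0.751683 m.
Distance: √(0.995166² + 0.751683²) ≈ 1.24715 m.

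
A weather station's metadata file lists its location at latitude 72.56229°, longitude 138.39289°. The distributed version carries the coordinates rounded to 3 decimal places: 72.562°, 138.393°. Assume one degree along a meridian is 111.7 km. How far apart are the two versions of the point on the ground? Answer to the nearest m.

33 m

The latitude changed by +0.00029° and the longitude by -0.00011°.
N–S: 0.00029° × 111700 m/° = 32.393 m.
East–west at this latitude: -0.00011° × 111700 × cos 72.562° ≈ -0.00011 × 33473.5 = -3.68209 m.
Distance: √(32.393² + 3.68209²) ≈ 32.6016 m.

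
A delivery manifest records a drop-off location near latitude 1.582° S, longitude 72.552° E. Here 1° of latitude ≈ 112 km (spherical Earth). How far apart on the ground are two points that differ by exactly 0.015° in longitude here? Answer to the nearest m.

1679 m

0.015° of longitude at 1.582° is 0.015 × 112000 × cos 1.582° ≈ 0.015 × 111957 = 1679.36 m.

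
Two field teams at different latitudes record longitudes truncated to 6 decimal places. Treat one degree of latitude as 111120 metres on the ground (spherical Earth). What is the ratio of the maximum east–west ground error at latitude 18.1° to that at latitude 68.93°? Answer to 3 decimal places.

2.644

Truncating at 6 decimal places can drop up to a full unit in the last place, so the longitude may be off by as much as 1e-06°.
At 18.1°: 1e-06° × 111120 × cos 18.1° = 1e-06 × 111120 × 0.9505 ≈ 0.10562 m.
Error at 68.93° = 1e-06° × 111120 × cos 68.93° ≈ 0.11112 × 0.3595 = 0.039949 m.
The ratio reduces to cos 18.1° / cos 68.93° = 0.9505/0.3595 ≈ 2.6439.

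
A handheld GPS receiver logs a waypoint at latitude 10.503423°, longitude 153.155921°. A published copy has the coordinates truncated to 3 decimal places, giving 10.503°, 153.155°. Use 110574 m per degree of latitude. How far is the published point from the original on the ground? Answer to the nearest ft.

363 ft

The latitude changed by +0.000423° and the longitude by +0.000921°.
North–south shift: 0.000423 × 110574 = 46.7728 m.
E–W at 10.503°: 0.000921° × 110574 × cos 10.503° = 0.000921 × 110574 × 0.9832 ≈ 100.132 m.
Distance: √(46.7728² + 100.132²) ≈ 110.518 m.
Converting: 110.518 m × 3.2808 ft/m ≈ 362.59 ft.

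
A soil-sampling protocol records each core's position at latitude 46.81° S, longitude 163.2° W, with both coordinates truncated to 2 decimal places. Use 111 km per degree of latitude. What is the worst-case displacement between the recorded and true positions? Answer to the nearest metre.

1345 metres

Truncating at 2 decimal places can drop up to a full unit in the last place, so each coordinate may be off by as much as 0.01°.
North–south component: 0.01° × 111000 = 1110 m.
Longitude error → 0.01 × 111000 × cos 46.81° = 0.01 × 111000 × 0.6844 ≈ 759.706 m.
The two errors are perpendicular, so the maximum displacement is √(1110² + 759.706²) ≈ 1345.08 m.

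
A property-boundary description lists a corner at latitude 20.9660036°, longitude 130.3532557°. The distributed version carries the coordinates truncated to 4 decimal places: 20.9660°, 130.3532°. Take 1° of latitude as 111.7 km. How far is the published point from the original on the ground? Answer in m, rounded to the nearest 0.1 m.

5.8 m

Δlat = 20.9660036 − 20.9660 = +0.0000036°; Δlon = 130.3532557 − 130.3532 = +0.0000557°.
N–S: 0.0000036° × 111700 m/° = 0.40212 m.
E–W at 20.966°: 0.0000557° × 111700 × cos 20.966° = 0.0000557 × 111700 × 0.9338 ≈ 5.80977 m.
Hypotenuse of the two orthogonal shifts: √(0.40212² + 5.80977²) = 5.82367 m.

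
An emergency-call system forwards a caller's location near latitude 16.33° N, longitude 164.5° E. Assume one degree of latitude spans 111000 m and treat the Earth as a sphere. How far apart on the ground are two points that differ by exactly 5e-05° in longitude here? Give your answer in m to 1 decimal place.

5.3 m

One degree of longitude here spans 111000 × cos 16.33° = 111000 × 0.9597 ≈ 106522 m; 5e-05° of that is 5.3261 m.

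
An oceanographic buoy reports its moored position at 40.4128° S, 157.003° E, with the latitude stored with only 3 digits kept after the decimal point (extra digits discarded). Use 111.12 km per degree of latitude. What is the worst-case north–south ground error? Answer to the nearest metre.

111 metres

Truncating at 3 decimal places can drop up to a full unit in the last place, so the latitude may be off by as much as 0.001°.
Along the meridian that is 0.001° × 111120 m/° = 111.12 m.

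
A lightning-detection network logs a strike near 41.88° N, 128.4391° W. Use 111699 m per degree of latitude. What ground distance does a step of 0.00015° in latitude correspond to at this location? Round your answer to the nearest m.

17 m

0.00015° × 111699 m/° = 16.7549 m.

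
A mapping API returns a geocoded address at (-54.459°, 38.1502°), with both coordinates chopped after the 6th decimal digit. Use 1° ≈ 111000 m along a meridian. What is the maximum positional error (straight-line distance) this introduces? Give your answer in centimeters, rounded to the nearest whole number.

Truncating at 6 decimal places can drop up to a full unit in the last place, so each coordinate may be off by as much as 1e-06°.
Latitude error → 1e-06 × 111000 = 0.111 m along the meridian.
East–west component at 54.459°: 1e-06° × 111000 × cos 54.459° ≈ 1e-06 × 64522.7 ≈ 0.0645227 m.
Worst case both components are at the extreme and orthogonal: √(0.111² + 0.0645227²) ≈ 0.128391 m.
That is 0.128391 m = 12.839 cm.

13 centimeters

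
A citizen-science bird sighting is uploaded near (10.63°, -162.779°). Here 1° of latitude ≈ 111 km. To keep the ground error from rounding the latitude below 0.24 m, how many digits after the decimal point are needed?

One degree of latitude covers 111000 m.
N decimal places → at most half a unit in the last place, 0.5 × 10⁻ᴺ° = 111000/2 × 10⁻ᴺ m.
Setting 55500 × 10⁻ᴺ ≤ 0.24 gives 10ᴺ ≥ 2.312e+05, i.e. N ≥ 5.36.
So 6 decimal places suffice (0.0555 m); 5 would allow up to 0.555 m.

6 decimal places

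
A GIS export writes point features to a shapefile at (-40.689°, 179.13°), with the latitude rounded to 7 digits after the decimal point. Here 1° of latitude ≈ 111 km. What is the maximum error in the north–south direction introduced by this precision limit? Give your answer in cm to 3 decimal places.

Rounding to 7 decimal places leaves the latitude within ±5e-08° of the true value.
Along the meridian that is 5e-08° × 111000 m/° = 0.00555 m.
That is 0.00555 m = 0.555 cm.

0.555 cm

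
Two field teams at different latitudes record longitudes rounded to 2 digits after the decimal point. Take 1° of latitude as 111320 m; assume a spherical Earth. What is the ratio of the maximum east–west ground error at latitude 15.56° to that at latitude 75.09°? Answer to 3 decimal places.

Rounding to 2 decimal places leaves the longitude within ±0.005° of the true value.
Error at 15.56° = 0.005° × 111320 × cos 15.56° ≈ 556.6 × 0.9634 = 536.2 m.
Error at 75.09° = 0.005° × 111320 × cos 75.09° ≈ 556.6 × 0.2573 = 143.21 m.
Ratio: 536.2 / 143.21 = cos 15.56° / cos 75.09° ≈ 3.7441.

3.744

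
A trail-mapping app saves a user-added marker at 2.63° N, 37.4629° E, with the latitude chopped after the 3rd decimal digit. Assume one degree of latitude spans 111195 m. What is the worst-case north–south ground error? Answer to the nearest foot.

365 feet

Truncating at 3 decimal places can drop up to a full unit in the last place, so the latitude may be off by as much as 0.001°.
North–south distance: 0.001° × 111195 m/° = 111.195 m.
In feet: 111.195 m ÷ 0.3048 ≈ 364.81 ft.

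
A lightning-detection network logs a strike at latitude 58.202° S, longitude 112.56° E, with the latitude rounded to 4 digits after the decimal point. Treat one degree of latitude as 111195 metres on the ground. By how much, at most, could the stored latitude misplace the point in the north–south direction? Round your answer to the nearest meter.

6 meters

Rounding to 4 decimal places leaves the latitude within ±5e-05° of the true value.
Along the meridian that is 5e-05° × 111195 m/° = 5.55975 m.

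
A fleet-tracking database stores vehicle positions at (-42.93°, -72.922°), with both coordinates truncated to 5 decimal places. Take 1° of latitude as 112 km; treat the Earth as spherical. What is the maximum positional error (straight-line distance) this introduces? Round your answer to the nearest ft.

5 ft

Truncating at 5 decimal places can drop up to a full unit in the last place, so each coordinate may be off by as much as 1e-05°.
Latitude error → 1e-05 × 112000 = 1.12 m along the meridian.
E–W at 42.93°: 1e-05° × 112000 × cos 42.93° = 1e-05 × 112000 × 0.7322 ≈ 0.820049 m.
Worst case both components are at the extreme and orthogonal: √(1.12² + 0.820049²) ≈ 1.38812 m.
Converting: 1.38812 m × 3.2808 ft/m ≈ 4.5542 ft.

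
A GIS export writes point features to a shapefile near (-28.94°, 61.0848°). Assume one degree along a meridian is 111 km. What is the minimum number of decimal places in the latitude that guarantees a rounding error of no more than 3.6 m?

5 decimal places

One degree of latitude covers 111000 m.
With N decimal places the half-ulp bound is 0.5·10⁻ᴺ°, or 0.5·10⁻ᴺ × 111000 m on the ground.
Need 0.5 × 111000 × 10⁻ᴺ ≤ 3.6 → 10⁻ᴺ ≤ 6.486e-05, so N ≥ 4.19.
So 5 decimal places suffice (0.555 m); 4 would allow up to 5.55 m.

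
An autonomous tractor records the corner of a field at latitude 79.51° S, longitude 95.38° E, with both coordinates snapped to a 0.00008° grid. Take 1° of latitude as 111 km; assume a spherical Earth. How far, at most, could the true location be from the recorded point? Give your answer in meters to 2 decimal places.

4.51 meters

With a 0.00008° grid the true value lies within half a step, ±0.00008°/2 = ±4e-05°, of the stored one.
N–S: 4e-05° × 111000 m/° = 4.44 m.
Longitude error → 4e-05 × 111000 × cos 79.51° = 4e-05 × 111000 × 0.1821 ≈ 0.808364 m.
Worst case both components are at the extreme and orthogonal: √(4.44² + 0.808364²) ≈ 4.51299 m.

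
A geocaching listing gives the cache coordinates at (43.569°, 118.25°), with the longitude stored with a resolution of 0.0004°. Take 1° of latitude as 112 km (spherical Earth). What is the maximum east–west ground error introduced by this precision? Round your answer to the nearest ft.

With a 0.0004° grid the true value lies within half a step, ±0.0004°/2 = ±0.0002°, of the stored one.
One degree of longitude at 43.569° is 112000 × cos 43.569° ≈ 112000 × 0.7245 = 81149 m.
East–west error: 0.0002° × 81149 m/° ≈ 16.2298 m.
In feet: 16.2298 m ÷ 0.3048 ≈ 53.247 ft.

53 ft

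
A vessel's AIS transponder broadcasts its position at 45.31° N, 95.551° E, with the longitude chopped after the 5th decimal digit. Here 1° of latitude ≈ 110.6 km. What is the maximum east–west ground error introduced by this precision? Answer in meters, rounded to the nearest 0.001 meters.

0.778 meters

Truncating at 5 decimal places can drop up to a full unit in the last place, so the longitude may be off by as much as 1e-05°.
One degree of longitude at 45.31° is 110600 × cos 45.31° ≈ 110600 × 0.7033 = 77781.7 m.
East–west error: 1e-05° × 77781.7 m/° ≈ 0.777817 m.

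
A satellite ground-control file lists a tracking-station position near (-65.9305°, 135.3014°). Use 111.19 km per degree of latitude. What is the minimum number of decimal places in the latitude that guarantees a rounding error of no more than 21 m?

One degree of latitude covers 111190 m.
With N decimal places the half-ulp bound is 0.5·10⁻ᴺ°, or 0.5·10⁻ᴺ × 111190 m on the ground.
Setting 55595 × 10⁻ᴺ ≤ 21 gives 10ᴺ ≥ 2647, i.e. N ≥ 3.42.
At 3 places the error can reach 55.6 m, but 4 places keeps it to 5.56 m.

4 decimal places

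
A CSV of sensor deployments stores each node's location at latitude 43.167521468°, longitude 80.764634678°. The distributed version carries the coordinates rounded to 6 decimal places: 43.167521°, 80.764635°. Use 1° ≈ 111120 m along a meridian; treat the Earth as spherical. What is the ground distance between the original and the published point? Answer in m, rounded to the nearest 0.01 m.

Δlat = 43.167521468 − 43.167521 = +0.000000468°; Δlon = 80.764634678 − 80.764635 = -0.000000322°.
North–south shift: 0.000000468 × 111120 = 0.0520042 m.
E–W at 43.1675°: -0.000000322° × 111120 × cos 43.1675° = -0.000000322 × 111120 × 0.7294 ≈ -0.0260968 m.
Distance: √(0.0520042² + 0.0260968²) ≈ 0.0581849 m.

0.06 m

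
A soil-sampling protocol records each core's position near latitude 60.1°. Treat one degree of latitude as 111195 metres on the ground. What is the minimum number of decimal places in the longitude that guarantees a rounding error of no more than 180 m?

3

At 60.1° one degree of longitude covers 111195 × cos 60.1° ≈ 111195 × 0.4985 ≈ 55429.3 m.
With N decimal places the half-ulp bound is 0.5·10⁻ᴺ°, or 0.5·10⁻ᴺ × 55429.3 m on the ground.
Need 0.5 × 55429.3 × 10⁻ᴺ ≤ 180 → 10⁻ᴺ ≤ 6.495e-03, so N ≥ 2.19.
So 3 decimal places suffice (27.7 m); 2 would allow up to 277 m.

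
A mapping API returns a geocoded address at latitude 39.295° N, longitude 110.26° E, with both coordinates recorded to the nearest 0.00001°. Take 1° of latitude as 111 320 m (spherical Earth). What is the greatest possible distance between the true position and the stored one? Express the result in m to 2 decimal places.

Rounding to 5 decimal places leaves each coordinate within ±5e-06° of the true value.
Latitude error → 5e-06 × 111320 = 0.5566 m along the meridian.
East–west component at 39.295°: 5e-06° × 111320 × cos 39.295° ≈ 5e-06 × 86150 ≈ 0.43075 m.
Combining orthogonally: (0.5566² + 0.43075²)^½ ≈ 0.703811 m.

0.70 m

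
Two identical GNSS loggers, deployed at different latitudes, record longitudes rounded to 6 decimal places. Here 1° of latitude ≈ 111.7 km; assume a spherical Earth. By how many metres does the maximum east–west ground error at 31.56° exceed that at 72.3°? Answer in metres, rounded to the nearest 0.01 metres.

Rounding to 6 decimal places leaves the longitude within ±5e-07° of the true value.
At 31.56°: 5e-07° × 111700 × cos 31.56° = 5e-07 × 111700 × 0.8521 ≈ 0.047589 m.
At 72.3°: 5e-07° × 111700 × cos 72.3° = 5e-07 × 111700 × 0.3040 ≈ 0.01698 m.
So the lower-latitude error exceeds the higher by 0.047589 − 0.01698 = 0.030609 m.

0.03 metres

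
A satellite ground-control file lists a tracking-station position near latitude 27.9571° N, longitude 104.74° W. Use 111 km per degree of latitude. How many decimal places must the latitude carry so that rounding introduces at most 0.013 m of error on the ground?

7 decimal places

One degree of latitude covers 111000 m.
N decimal places → at most half a unit in the last place, 0.5 × 10⁻ᴺ° = 111000/2 × 10⁻ᴺ m.
Need 0.5 × 111000 × 10⁻ᴺ ≤ 0.013 → 10⁻ᴺ ≤ 2.342e-07, so N ≥ 6.63.
At 6 places the error can reach 0.0555 m, but 7 places keeps it to 0.00555 m.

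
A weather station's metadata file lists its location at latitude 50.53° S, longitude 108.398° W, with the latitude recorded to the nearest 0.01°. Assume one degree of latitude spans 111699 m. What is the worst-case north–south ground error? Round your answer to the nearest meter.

Rounding to 2 decimal places leaves the latitude within ±0.005° of the true value.
Along the meridian that is 0.005° × 111699 m/° = 558.495 m.

558 meters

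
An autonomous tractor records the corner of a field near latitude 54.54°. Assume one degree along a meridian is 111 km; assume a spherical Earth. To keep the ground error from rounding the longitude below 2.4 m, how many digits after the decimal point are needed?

5

At 54.54° one degree of longitude covers 111000 × cos 54.54° ≈ 111000 × 0.5801 ≈ 64394.9 m.
N decimal places → at most half a unit in the last place, 0.5 × 10⁻ᴺ° = 64394.9/2 × 10⁻ᴺ m.
Setting 32197.5 × 10⁻ᴺ ≤ 2.4 gives 10ᴺ ≥ 1.342e+04, i.e. N ≥ 4.13.
At 4 places the error can reach 3.22 m, but 5 places keeps it to 0.322 m.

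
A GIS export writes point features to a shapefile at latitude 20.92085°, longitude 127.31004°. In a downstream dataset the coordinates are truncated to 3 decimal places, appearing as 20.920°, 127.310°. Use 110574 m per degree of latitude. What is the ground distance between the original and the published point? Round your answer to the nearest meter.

94 meters

The latitude changed by +0.00085° and the longitude by +0.00004°.
North–south shift: 0.00085 × 110574 = 93.9879 m.
E–W at 20.92°: 0.00004° × 110574 × cos 20.92° = 0.00004 × 110574 × 0.9341 ≈ 4.1314 m.
Hypotenuse of the two orthogonal shifts: √(93.9879² + 4.1314²) = 94.0787 m.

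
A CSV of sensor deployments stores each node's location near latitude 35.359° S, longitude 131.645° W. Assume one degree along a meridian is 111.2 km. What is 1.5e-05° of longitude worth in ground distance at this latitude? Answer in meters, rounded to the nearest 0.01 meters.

At 35.359° a degree of longitude is 111200 × cos 35.359° ≈ 90688.3 m, so 1.5e-05° corresponds to 1.36032 m.

1.36 meters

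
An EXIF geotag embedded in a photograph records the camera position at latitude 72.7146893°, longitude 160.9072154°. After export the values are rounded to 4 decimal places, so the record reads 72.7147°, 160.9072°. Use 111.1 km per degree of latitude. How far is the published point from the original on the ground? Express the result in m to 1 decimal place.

Δlat = 72.7146893 − 72.7147 = -0.0000107°; Δlon = 160.9072154 − 160.9072 = +0.0000154°.
North–south shift: -0.0000107 × 111100 = -1.18877 m.
E–W at 72.7147°: 0.0000154° × 111100 × cos 72.7147° = 0.0000154 × 111100 × 0.2971 ≈ 0.508371 m.
Distance: √(1.18877² + 0.508371²) ≈ 1.29291 m.

1.3 m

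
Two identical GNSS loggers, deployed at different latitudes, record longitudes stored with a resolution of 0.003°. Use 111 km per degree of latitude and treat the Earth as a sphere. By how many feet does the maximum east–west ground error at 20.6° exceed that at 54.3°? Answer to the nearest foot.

With a 0.003° grid the true value lies within half a step, ±0.003°/2 = ±0.0015°, of the stored one.
Error at 20.6° = 0.0015° × 111000 × cos 20.6° ≈ 166.5 × 0.9361 = 155.85 m.
At 54.3°: 0.0015° × 111000 × cos 54.3° = 0.0015 × 111000 × 0.5835 ≈ 97.16 m.
So the lower-latitude error exceeds the higher by 155.85 − 97.16 = 58.694 m.
In feet: 58.6943 m ÷ 0.3048 ≈ 192.57 ft.

193 feet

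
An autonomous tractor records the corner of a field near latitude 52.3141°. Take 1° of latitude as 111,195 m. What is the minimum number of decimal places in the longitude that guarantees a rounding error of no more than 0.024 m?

7 decimal places

At 52.3141° one degree of longitude covers 111195 × cos 52.3141° ≈ 111195 × 0.6113 ≈ 67977.1 m.
Rounding to N decimal places gives at most 0.5 × 10⁻ᴺ degrees of error, i.e. 0.5 × 10⁻ᴺ × 67977.1 m.
Setting 33988.5 × 10⁻ᴺ ≤ 0.024 gives 10ᴺ ≥ 1.416e+06, i.e. N ≥ 6.15.
At 6 places the error can reach 0.034 m, but 7 places keeps it to 0.0034 m.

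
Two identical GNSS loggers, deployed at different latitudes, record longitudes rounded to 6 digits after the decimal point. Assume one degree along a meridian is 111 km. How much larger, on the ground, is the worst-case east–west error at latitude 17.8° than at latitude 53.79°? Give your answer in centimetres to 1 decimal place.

Rounding to 6 decimal places leaves the longitude within ±5e-07° of the true value.
Error at 17.8° = 5e-07° × 111000 × cos 17.8° ≈ 0.0555 × 0.9521 = 0.052843 m.
Error at 53.79° = 5e-07° × 111000 × cos 53.79° ≈ 0.0555 × 0.5907 = 0.032786 m.
So the lower-latitude error exceeds the higher by 0.052843 − 0.032786 = 0.020057 m.
That is 0.0200568 m = 2.0057 cm.

2.0 centimetres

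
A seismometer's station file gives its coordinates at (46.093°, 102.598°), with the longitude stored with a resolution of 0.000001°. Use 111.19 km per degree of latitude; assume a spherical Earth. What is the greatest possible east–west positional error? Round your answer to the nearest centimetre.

With a 0.000001° grid the true value lies within half a step, ±0.000001°/2 = ±5e-07°, of the stored one.
One degree of longitude at 46.093° is 111190 × cos 46.093° ≈ 111190 × 0.6935 = 77109.1 m.
So at most 5e-07° × 77109.1 ≈ 0.0385546 m east–west.
That is 0.0385546 m = 3.8555 cm.

4 centimetres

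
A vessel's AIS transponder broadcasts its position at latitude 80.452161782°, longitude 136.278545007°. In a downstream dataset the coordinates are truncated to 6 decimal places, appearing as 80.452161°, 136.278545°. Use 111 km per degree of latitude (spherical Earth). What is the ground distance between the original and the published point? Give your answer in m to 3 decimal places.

0.087 m

Δlat = 80.452161782 − 80.452161 = +0.000000782°; Δlon = 136.278545007 − 136.278545 = +0.000000007°.
North–south shift: 0.000000782 × 111000 = 0.086802 m.
East–west at this latitude: 0.000000007° × 111000 × cos 80.4522° ≈ 0.000000007 × 18411.7 = 0.000128881 m.
Combined displacement = (0.086802² + 0.000128881²)^½ ≈ 0.0868021 m.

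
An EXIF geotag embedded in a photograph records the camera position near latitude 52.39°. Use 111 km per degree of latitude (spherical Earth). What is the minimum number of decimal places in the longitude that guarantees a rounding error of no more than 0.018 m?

7 decimal places

At 52.39° one degree of longitude covers 111000 × cos 52.39° ≈ 111000 × 0.6103 ≈ 67741.5 m.
N decimal places → at most half a unit in the last place, 0.5 × 10⁻ᴺ° = 67741.5/2 × 10⁻ᴺ m.
Need 0.5 × 67741.5 × 10⁻ᴺ ≤ 0.018 → 10⁻ᴺ ≤ 5.314e-07, so N ≥ 6.27.
At 6 places the error can reach 0.0339 m, but 7 places keeps it to 0.00339 m.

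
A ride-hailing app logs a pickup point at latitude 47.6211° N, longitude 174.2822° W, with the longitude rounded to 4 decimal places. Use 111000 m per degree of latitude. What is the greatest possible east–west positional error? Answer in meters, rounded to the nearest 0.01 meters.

Rounding to 4 decimal places leaves the longitude within ±5e-05° of the true value.
At latitude 47.6211° a degree of longitude spans 111000 m × cos 47.6211° = 111000 × 0.6740 ≈ 74817.4 m.
So at most 5e-05° × 74817.4 ≈ 3.74087 m east–west.

3.74 meters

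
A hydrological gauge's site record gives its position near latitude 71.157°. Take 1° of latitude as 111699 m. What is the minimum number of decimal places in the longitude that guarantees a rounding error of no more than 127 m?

At 71.157° one degree of longitude covers 111699 × cos 71.157° ≈ 111699 × 0.3230 ≈ 36076.1 m.
Rounding to N decimal places gives at most 0.5 × 10⁻ᴺ degrees of error, i.e. 0.5 × 10⁻ᴺ × 36076.1 m.
Setting 18038.1 × 10⁻ᴺ ≤ 127 gives 10ᴺ ≥ 142, i.e. N ≥ 2.15.
N = 2 would give 180 m (too coarse); N = 3 gives 18 m ≤ 127 m.

3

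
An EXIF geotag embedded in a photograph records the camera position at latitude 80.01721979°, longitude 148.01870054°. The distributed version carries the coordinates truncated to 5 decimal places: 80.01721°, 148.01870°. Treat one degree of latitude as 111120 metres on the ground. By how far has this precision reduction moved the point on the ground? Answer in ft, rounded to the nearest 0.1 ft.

The latitude changed by +0.00000979° and the longitude by +0.00000054°.
N–S: 0.00000979° × 111120 m/° = 1.08786 m.
East–west at this latitude: 0.00000054° × 111120 × cos 80.0172° ≈ 0.00000054 × 19262.9 = 0.010402 m.
Distance: √(1.08786² + 0.010402²) ≈ 1.08791 m.
In feet: 1.08791 m ÷ 0.3048 ≈ 3.5693 ft.

3.6 ft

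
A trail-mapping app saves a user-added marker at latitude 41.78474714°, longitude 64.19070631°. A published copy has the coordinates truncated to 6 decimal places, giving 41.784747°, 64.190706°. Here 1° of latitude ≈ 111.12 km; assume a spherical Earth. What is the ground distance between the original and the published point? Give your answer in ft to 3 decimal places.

0.099 ft

The latitude changed by +0.00000014° and the longitude by +0.00000031°.
North–south shift: 0.00000014 × 111120 = 0.0155568 m.
East–west at this latitude: 0.00000031° × 111120 × cos 41.7847° ≈ 0.00000031 × 82857 = 0.0256857 m.
Hypotenuse of the two orthogonal shifts: √(0.0155568² + 0.0256857²) = 0.0300294 m.
In feet: 0.0300294 m ÷ 0.3048 ≈ 0.098522 ft.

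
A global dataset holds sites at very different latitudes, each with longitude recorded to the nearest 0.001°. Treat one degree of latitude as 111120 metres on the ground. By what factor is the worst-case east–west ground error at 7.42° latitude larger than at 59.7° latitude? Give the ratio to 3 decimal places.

Rounding to 3 decimal places leaves the longitude within ±0.0005° of the true value.
At 7.42°: 0.0005° × 111120 × cos 7.42° = 0.0005 × 111120 × 0.9916 ≈ 55.095 m.
Error at 59.7° = 0.0005° × 111120 × cos 59.7° ≈ 55.56 × 0.5045 = 28.032 m.
Ratio: 55.095 / 28.032 = cos 7.42° / cos 59.7° ≈ 1.9655.

1.965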